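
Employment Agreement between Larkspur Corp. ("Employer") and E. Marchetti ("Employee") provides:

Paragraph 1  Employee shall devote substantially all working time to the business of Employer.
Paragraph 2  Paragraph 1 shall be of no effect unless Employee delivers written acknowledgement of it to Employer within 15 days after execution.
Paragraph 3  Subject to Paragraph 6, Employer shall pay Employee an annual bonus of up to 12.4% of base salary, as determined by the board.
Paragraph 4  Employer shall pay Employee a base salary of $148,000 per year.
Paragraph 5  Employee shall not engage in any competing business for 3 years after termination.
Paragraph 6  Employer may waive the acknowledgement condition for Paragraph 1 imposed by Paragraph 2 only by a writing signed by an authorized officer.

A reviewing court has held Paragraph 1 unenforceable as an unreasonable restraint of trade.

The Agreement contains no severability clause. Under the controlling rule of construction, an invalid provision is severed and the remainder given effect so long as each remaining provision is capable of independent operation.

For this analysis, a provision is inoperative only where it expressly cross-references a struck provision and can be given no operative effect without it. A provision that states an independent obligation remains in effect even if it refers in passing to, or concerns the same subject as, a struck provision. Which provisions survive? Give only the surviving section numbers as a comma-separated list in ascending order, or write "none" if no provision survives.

3, 4, 5

Paragraph 1 is struck. The only function of Paragraph 2 is the acknowledgement condition for Paragraph 1, so it cannot stand once Paragraph 1 is removed. Paragraph 6 has no operative effect of its own apart from Paragraph 2 and is therefore inoperative. Although Paragraph 3 refers to Paragraph 6, its operative terms do not depend on Paragraph 6, so it remains in effect. With no severability clause, the stated default rule severs what cannot stand and enforces each remaining provision that can operate on its own. The provisions still in force are Paragraph 3, Paragraph 4, and Paragraph 5.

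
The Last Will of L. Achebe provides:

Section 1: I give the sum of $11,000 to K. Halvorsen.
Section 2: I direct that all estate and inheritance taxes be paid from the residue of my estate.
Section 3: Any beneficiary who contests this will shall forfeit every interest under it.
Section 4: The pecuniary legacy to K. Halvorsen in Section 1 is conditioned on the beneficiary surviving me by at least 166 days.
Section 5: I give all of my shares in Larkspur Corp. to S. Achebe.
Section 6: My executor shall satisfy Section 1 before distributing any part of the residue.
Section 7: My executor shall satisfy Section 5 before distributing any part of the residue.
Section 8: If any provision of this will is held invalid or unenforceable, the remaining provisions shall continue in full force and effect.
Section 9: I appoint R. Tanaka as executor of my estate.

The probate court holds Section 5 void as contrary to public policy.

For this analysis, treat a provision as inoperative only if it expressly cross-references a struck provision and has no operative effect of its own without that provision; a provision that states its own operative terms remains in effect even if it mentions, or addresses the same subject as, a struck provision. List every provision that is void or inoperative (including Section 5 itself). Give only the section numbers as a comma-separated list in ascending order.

5, 7

Section 5 is struck. Section 7 merely fixes the priority direction for Section 5; with Section 5 gone it has nothing to operate on and falls away. Under the severability clause in Section 8, the remaining provisions continue in force. The provisions still in force are Section 1, Section 2, Section 3, Section 4, Section 6, Section 8, and Section 9.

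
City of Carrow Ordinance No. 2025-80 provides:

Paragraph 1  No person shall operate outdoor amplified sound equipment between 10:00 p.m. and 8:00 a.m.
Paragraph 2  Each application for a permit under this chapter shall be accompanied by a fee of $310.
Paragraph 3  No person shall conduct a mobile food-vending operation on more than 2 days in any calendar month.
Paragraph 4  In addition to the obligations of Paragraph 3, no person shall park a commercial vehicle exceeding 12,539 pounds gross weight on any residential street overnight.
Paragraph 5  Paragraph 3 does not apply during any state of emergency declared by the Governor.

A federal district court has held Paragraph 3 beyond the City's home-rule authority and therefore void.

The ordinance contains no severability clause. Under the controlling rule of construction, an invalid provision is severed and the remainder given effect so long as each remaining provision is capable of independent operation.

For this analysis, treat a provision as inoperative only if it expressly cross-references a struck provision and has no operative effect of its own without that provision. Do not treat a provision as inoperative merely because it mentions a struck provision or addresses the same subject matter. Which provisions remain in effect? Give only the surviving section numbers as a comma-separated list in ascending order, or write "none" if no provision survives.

Paragraph 3 is struck. Paragraph 5 operates only by reference to Paragraph 3, so it falls with Paragraph 3. Paragraph 4 mentions Paragraph 3 but its own obligation stands independently of Paragraph 3, so Paragraph 4 is not affected. With no severability clause, the stated default rule severs what cannot stand and enforces each remaining provision that can operate on its own. Paragraph 1, Paragraph 2, and Paragraph 4 remain in effect.

1, 2, 4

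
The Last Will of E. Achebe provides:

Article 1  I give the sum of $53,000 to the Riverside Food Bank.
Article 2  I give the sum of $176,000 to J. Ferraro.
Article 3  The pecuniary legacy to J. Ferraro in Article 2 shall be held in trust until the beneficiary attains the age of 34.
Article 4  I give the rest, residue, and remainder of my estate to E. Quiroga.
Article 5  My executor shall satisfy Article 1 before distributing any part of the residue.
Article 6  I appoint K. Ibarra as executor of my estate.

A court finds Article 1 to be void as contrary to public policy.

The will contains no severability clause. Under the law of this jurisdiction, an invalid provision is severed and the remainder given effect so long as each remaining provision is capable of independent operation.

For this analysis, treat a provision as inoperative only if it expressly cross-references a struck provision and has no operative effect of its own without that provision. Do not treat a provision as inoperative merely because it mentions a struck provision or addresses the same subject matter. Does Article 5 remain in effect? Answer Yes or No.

No

Article 1 is struck. The only function of Article 5 is the priority direction for Article 1, so it cannot stand once Article 1 is removed. Under the stated default rule, only provisions that cannot operate independently fall away; the rest are enforced. Article 2, Article 3, Article 4, and Article 6 remain in effect. Article 5 is among the inoperative provisions, so the answer is no.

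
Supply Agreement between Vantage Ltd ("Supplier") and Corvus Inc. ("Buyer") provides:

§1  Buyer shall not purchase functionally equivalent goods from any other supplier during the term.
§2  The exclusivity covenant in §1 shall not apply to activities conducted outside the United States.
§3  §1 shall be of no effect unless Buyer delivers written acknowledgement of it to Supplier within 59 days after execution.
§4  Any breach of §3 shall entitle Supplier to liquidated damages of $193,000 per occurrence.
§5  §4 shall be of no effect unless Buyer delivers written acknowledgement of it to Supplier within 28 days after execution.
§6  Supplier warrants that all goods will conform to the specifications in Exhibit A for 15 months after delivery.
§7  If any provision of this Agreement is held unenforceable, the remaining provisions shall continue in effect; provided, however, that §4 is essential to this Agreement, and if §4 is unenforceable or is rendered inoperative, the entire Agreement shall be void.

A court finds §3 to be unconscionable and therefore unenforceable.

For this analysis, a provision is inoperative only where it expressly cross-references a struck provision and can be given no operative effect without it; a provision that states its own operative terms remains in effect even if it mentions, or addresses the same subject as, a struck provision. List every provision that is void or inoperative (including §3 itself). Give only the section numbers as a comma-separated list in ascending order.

1, 2, 3, 4, 5, 6, 7

§3 is struck. The whole of §4 is the liquidated-damages amount, defined by reference to §3, so §4 cannot stand once §3 is removed. §5 operates only by reference to §4, so it falls with §4. §7 makes §4 an essential term, and §4 has been rendered inoperative by the cascade; under §7, the entire Agreement is therefore void. No provision of the Agreement survives.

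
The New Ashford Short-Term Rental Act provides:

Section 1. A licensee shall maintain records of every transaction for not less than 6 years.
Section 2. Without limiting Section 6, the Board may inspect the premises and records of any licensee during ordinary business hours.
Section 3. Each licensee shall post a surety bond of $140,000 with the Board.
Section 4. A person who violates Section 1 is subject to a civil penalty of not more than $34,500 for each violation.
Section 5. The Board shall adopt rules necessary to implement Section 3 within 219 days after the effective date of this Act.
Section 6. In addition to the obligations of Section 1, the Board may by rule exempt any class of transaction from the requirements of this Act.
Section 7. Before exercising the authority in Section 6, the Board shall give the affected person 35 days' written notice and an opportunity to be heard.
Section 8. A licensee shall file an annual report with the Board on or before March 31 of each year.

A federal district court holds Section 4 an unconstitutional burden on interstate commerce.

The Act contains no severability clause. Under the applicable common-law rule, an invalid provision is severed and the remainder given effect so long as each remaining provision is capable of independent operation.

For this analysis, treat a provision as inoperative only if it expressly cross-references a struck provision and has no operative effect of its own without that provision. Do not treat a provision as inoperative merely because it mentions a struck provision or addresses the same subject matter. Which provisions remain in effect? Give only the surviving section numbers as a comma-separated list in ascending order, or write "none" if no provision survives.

1, 2, 3, 5, 6, 7, 8

Section 4 is struck. Nothing else in the Act is defined by reference to Section 4. Under the stated default rule, only provisions that cannot operate independently fall away; the rest are enforced. That leaves Section 1, Section 2, Section 3, Section 5, Section 6, Section 7, and Section 8 in effect.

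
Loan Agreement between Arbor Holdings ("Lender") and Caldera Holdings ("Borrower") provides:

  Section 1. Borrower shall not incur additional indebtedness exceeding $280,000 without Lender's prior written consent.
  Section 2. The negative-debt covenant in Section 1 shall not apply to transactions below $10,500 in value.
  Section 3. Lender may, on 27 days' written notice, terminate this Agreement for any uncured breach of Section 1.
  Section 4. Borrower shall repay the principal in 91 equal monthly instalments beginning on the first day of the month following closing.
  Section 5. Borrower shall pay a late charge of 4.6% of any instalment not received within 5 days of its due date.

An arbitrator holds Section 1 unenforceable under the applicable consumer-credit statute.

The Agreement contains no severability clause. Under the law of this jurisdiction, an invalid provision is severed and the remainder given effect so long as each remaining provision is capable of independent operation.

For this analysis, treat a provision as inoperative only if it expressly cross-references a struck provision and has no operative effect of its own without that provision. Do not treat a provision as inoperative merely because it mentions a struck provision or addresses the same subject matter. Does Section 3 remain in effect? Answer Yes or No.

Section 1 is struck. Section 2 operates only by reference to Section 1, so it falls with Section 1. Section 3 operates only by reference to Section 1, so it falls with Section 1. With no severability clause, the stated default rule severs what cannot stand and enforces each remaining provision that can operate on its own. Section 4 and Section 5 remain in effect. Section 3 is among the inoperative provisions, so the answer is no.

No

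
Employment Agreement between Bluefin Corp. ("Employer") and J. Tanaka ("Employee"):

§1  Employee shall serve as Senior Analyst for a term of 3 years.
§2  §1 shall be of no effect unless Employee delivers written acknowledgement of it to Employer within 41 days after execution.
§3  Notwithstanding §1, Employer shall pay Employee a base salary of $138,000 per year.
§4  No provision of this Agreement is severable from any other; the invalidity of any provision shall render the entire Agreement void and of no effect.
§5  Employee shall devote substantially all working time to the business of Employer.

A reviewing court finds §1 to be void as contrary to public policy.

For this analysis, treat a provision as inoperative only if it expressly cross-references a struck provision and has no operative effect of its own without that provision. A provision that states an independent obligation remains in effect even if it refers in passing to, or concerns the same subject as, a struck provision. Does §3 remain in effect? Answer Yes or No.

No

§1 is struck. The only function of §2 is the acknowledgement condition for §1, so it cannot stand once §1 is removed. §4 provides that the Agreement is not severable, so the invalidity of any one provision voids the entire Agreement. No provision of the Agreement survives. §3 is among the inoperative provisions, so the answer is no.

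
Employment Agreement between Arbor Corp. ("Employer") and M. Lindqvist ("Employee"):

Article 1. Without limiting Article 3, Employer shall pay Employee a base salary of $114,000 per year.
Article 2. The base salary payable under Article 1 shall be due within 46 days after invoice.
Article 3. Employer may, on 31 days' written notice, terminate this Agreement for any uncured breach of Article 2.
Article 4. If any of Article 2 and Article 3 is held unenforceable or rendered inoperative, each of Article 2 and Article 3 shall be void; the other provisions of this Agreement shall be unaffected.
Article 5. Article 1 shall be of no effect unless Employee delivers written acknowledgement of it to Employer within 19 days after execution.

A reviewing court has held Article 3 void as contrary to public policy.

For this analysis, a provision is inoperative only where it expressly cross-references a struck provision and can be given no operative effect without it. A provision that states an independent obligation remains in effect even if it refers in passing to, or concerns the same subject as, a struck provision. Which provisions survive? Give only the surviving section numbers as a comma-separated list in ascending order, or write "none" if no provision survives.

Article 3 is struck. Although Article 1 refers to Article 3, its operative terms do not depend on Article 3, so it remains in effect. No other provision's operative terms depend on Article 3. Article 4 declares Article 2 and Article 3 mutually dependent; since one of them has fallen, all of them are of no effect. That brings down Article 2 as well. The remainder continues in force under Article 4. Article 1, Article 4, and Article 5 remain in effect.

1, 4, 5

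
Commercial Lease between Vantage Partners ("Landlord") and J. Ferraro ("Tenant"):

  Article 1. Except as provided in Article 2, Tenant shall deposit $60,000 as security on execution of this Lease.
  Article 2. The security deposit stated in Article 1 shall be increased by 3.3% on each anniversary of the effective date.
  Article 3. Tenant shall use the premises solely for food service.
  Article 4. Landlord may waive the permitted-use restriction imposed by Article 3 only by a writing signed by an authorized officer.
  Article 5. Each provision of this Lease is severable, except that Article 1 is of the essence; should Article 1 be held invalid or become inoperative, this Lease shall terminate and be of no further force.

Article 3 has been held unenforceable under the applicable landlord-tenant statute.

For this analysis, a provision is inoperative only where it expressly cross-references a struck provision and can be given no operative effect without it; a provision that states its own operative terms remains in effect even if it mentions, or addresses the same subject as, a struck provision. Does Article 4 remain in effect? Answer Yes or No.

No

Article 3 is struck. Article 4 operates only by reference to Article 3, so it falls with Article 3. Article 5 makes Article 1 an essential term, but Article 1 is unaffected, so the severability proviso in Article 5 preserves the remaining provisions. That leaves Article 1, Article 2, and Article 5 in effect. Article 4 is among the inoperative provisions, so the answer is no.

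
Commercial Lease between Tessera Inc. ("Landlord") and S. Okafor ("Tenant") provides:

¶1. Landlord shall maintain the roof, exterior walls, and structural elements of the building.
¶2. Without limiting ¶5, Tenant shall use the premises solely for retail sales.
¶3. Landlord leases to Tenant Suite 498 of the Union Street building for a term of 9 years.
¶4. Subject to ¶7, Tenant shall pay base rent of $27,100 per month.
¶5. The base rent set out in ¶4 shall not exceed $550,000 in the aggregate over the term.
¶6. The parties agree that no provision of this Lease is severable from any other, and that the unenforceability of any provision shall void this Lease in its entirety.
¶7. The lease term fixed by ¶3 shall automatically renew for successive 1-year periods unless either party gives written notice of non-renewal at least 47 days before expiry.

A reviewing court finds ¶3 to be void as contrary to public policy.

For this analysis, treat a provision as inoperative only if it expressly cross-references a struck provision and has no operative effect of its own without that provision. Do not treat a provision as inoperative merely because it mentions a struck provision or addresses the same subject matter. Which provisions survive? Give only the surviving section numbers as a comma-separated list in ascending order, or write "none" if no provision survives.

¶3 is struck. ¶7 operates only by reference to ¶3, so it falls with ¶3. ¶6 provides that the Lease is not severable, so the invalidity of any one provision voids the entire Lease. No provision of the Lease survives.

none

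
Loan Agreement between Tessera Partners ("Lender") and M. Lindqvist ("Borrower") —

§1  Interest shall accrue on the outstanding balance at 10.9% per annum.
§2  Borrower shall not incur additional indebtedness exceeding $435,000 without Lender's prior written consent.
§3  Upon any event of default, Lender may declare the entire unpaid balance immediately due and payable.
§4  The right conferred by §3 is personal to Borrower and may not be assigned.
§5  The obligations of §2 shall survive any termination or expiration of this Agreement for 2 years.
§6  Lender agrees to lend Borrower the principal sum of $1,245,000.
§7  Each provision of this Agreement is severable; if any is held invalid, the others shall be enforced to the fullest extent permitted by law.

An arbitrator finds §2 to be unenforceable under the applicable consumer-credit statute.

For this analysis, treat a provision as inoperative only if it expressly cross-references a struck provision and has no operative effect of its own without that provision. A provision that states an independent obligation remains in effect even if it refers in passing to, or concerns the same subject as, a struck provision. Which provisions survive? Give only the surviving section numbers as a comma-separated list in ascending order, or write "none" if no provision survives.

1, 3, 4, 6, 7

§2 is struck. §5 has no operative effect of its own apart from §2 and is therefore inoperative. §7 is a severability clause and preserves every provision that can still be given independent effect. That leaves §1, §3, §4, §6, and §7 in effect.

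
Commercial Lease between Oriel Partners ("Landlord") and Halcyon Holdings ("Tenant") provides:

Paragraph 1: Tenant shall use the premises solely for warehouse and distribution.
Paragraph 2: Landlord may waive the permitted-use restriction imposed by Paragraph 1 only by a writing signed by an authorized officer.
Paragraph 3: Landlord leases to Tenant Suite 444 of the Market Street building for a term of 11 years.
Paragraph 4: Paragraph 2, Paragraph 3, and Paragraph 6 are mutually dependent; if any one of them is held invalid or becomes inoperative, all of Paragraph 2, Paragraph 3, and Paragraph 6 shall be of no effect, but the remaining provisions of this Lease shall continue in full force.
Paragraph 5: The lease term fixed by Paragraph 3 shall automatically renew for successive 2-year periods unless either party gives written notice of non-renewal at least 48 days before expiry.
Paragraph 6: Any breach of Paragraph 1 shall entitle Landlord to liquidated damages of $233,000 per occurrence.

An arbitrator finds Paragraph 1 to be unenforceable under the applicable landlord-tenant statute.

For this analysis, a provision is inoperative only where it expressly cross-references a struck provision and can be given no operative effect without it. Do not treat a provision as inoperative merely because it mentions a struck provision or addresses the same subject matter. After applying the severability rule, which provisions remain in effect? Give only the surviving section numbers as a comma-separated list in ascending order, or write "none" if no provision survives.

Paragraph 1 is struck. Paragraph 2 operates only by reference to Paragraph 1, so it falls with Paragraph 1. The whole of Paragraph 6 is the liquidated-damages amount, defined by reference to Paragraph 1, so Paragraph 6 cannot stand once Paragraph 1 is removed. Paragraph 4 declares Paragraph 2, Paragraph 3, and Paragraph 6 mutually dependent; since one of them has fallen, all of them are of no effect. That brings down Paragraph 3 as well. Paragraph 5 in turn depends solely on a provision now struck and likewise falls. The remainder continues in force under Paragraph 4. Only Paragraph 4 remains in effect.

4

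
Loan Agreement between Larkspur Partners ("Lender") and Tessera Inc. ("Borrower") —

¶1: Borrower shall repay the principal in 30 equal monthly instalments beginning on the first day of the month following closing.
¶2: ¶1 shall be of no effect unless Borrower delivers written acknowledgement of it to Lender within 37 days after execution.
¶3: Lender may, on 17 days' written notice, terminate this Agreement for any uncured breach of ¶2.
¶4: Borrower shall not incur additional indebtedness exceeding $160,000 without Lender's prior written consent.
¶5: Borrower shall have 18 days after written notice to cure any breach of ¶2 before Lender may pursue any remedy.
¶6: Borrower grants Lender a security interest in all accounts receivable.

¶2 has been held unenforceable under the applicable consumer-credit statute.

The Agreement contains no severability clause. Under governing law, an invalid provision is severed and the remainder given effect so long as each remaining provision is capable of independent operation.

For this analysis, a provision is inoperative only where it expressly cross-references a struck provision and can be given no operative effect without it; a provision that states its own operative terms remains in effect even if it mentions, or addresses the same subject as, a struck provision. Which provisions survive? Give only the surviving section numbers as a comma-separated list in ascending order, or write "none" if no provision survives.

¶2 is struck. ¶3 operates only by reference to ¶2, so it falls with ¶2. ¶5 has no operative effect of its own apart from ¶2 and is therefore inoperative. With no severability clause, the stated default rule severs what cannot stand and enforces each remaining provision that can operate on its own. That leaves ¶1, ¶4, and ¶6 in effect.

1, 4, 6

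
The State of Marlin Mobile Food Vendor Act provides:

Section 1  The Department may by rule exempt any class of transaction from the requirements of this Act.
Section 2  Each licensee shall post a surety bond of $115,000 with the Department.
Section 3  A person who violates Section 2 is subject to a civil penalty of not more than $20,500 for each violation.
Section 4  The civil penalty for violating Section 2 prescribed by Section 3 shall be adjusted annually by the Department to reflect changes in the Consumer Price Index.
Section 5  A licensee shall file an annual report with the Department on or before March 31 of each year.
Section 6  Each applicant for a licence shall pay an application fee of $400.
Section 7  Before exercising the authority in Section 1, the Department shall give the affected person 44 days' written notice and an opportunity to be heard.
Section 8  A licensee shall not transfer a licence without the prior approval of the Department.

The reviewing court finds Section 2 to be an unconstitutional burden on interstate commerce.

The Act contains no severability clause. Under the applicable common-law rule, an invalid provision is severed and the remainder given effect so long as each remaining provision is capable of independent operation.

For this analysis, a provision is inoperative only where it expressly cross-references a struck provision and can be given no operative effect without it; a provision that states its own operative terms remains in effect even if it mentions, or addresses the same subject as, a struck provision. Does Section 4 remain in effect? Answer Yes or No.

No

Section 2 is struck. Section 3 merely fixes the civil penalty for violating Section 2; with Section 2 gone it has nothing to operate on and falls away. Section 4 operates only by reference to Section 3, so it falls with Section 3. With no severability clause, the stated default rule severs what cannot stand and enforces each remaining provision that can operate on its own. That leaves Section 1, Section 5, Section 6, Section 7, and Section 8 in effect. Section 4 is among the inoperative provisions, so the answer is no.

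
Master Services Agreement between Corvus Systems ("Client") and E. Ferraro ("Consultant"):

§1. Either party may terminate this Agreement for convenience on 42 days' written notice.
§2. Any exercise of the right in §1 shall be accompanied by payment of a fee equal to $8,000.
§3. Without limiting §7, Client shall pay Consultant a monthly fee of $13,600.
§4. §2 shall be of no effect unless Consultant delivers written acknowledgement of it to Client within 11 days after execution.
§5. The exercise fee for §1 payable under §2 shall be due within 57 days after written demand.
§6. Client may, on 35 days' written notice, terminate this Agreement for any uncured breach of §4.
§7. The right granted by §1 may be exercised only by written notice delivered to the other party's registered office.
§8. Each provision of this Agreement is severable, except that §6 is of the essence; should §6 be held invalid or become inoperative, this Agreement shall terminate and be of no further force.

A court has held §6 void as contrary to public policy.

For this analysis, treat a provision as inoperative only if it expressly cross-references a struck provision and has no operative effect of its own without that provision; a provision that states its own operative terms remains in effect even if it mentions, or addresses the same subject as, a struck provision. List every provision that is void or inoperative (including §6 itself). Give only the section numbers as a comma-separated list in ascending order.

1, 2, 3, 4, 5, 6, 7, 8

§6 is struck. No other provision's operative terms depend on §6. §8 makes §6 an essential term, and §6 is the provision held invalid; under §8, the entire Agreement is therefore void. No provision of the Agreement survives.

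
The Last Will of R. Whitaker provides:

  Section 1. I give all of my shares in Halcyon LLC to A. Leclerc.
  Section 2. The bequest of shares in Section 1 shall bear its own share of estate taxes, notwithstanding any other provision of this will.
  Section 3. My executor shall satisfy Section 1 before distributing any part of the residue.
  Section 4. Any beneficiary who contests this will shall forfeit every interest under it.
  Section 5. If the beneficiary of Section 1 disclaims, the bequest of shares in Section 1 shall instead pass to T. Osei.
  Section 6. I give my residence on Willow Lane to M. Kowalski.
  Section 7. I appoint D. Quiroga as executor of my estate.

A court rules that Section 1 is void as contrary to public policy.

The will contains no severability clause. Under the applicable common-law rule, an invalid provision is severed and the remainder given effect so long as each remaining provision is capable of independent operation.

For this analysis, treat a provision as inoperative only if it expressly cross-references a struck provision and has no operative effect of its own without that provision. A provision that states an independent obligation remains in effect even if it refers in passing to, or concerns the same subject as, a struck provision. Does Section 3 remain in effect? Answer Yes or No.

No

Section 1 is struck. The only function of Section 2 is the tax charge on Section 1, so it cannot stand once Section 1 is removed. Section 3 has no operative effect of its own apart from Section 1 and is therefore inoperative. Section 5 has no operative effect of its own apart from Section 1 and is therefore inoperative. Under the stated default rule, only provisions that cannot operate independently fall away; the rest are enforced. The provisions still in force are Section 4, Section 6, and Section 7. Section 3 is among the inoperative provisions, so the answer is no.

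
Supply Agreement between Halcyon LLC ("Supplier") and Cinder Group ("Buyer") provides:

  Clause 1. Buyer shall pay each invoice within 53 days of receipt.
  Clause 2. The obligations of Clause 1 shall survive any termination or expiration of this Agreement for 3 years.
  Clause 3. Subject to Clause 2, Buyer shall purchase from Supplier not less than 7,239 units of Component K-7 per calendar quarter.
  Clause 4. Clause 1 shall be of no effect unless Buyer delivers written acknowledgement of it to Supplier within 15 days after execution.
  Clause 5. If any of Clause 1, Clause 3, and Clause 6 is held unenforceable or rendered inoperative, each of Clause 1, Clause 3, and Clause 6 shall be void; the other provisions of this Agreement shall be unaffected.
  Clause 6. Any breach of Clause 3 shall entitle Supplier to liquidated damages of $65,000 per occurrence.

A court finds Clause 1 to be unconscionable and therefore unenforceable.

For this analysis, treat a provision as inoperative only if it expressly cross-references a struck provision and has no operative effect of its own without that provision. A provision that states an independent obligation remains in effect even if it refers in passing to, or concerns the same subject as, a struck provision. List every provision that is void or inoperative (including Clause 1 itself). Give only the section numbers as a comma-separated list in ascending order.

Clause 1 is struck. Clause 2 merely fixes the survival period for Clause 1; with Clause 1 gone it has nothing to operate on and falls away. Clause 4 has no operative effect of its own apart from Clause 1 and is therefore inoperative. Clause 5 declares Clause 1, Clause 3, and Clause 6 mutually dependent; since one of them has fallen, all of them are of no effect. That brings down Clause 3 and Clause 6 as well. The remainder continues in force under Clause 5. Only Clause 5 remains in effect.

1, 2, 3, 4, 6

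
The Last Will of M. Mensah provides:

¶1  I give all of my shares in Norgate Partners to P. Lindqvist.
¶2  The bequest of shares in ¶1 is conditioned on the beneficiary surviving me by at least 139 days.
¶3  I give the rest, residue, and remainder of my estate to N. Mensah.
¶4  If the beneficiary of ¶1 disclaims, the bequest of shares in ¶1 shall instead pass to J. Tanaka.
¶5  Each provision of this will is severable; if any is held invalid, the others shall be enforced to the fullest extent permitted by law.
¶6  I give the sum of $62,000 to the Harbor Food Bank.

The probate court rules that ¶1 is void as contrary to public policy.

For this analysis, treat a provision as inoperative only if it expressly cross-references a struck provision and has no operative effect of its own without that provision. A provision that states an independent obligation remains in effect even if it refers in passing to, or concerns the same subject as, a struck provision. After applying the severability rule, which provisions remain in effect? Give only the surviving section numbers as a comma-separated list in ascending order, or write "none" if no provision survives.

3, 5, 6

¶1 is struck. ¶2 merely fixes the survivorship condition on ¶1; with ¶1 gone it has nothing to operate on and falls away. ¶4 operates only by reference to ¶1, so it falls with ¶1. Under the severability clause in ¶5, the remaining provisions continue in force. That leaves ¶3, ¶5, and ¶6 in effect.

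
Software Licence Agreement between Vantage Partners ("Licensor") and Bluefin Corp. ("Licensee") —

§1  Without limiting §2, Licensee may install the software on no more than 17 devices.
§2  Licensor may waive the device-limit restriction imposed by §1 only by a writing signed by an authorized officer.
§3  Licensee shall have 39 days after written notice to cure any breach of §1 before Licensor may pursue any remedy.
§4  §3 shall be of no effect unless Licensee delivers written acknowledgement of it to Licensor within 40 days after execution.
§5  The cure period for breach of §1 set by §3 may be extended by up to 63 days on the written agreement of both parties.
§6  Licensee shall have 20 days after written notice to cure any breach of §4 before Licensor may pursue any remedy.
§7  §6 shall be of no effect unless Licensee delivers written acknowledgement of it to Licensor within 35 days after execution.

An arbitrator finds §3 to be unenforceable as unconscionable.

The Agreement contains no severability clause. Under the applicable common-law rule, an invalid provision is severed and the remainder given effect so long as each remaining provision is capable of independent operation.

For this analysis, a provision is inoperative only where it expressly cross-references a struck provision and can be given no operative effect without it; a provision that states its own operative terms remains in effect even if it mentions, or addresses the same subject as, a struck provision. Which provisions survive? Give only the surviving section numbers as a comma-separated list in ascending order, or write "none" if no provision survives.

1, 2

§3 is struck. §4 merely fixes the acknowledgement condition for §3; with §3 gone it has nothing to operate on and falls away. §5 does nothing except set the extension of the cure period for breach of §1 by reference to §3; with §3 gone it has no independent effect and is inoperative. The only function of §6 is the cure period for breach of §4, so it cannot stand once §4 is removed. §7 operates only by reference to §6, so it falls with §6. With no severability clause, the stated default rule severs what cannot stand and enforces each remaining provision that can operate on its own. The provisions still in force are §1 and §2.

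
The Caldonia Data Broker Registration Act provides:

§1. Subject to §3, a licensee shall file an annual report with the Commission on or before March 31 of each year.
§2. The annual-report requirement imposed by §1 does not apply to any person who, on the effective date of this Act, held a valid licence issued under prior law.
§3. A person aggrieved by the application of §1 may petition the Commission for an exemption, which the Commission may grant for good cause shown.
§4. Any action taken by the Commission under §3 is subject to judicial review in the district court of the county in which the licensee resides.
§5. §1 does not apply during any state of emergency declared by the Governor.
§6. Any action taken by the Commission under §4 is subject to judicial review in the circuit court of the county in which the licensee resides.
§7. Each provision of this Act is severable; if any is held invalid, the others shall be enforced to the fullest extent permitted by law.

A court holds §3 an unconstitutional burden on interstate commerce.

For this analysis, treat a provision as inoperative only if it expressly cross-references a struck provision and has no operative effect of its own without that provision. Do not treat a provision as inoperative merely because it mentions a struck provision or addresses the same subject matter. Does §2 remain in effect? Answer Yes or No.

§3 is struck. The only function of §4 is the judicial-review right for §3, so it cannot stand once §3 is removed. The only function of §6 is the judicial-review right for §4, so it cannot stand once §4 is removed. §1 mentions §3 but its own obligation stands independently of §3, so §1 is not affected. §7 is a severability clause and preserves every provision that can still be given independent effect. §1, §2, §5, and §7 remain in effect. §2 is among the surviving provisions, so the answer is yes.

Yes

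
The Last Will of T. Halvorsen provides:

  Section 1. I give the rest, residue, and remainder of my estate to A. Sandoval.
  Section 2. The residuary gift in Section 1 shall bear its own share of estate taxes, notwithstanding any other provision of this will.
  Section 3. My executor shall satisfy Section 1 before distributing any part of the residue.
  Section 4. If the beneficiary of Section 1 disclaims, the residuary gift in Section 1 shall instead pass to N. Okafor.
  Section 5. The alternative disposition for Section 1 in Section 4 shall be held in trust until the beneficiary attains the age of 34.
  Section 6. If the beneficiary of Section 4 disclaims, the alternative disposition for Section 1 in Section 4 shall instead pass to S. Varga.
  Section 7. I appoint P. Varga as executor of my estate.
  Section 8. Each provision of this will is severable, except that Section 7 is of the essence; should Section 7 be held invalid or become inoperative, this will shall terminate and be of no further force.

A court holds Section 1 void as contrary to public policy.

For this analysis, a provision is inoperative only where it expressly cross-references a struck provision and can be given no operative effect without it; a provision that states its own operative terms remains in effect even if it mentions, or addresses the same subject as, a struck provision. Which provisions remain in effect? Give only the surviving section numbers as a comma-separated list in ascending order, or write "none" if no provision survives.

7, 8

Section 1 is struck. Section 2 operates only by reference to Section 1, so it falls with Section 1. Section 3 merely fixes the priority direction for Section 1; with Section 1 gone it has nothing to operate on and falls away. Section 4 operates only by reference to Section 1, so it falls with Section 1. Section 5 has no operative effect of its own apart from Section 4 and is therefore inoperative. Section 6 operates only by reference to Section 4, so it falls with Section 4. Section 8 makes Section 7 an essential term, but Section 7 is unaffected, so the severability proviso in Section 8 preserves the remaining provisions. Section 7 and Section 8 remain in effect.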